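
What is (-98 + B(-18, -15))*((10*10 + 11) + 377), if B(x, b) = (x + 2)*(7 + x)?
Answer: 38064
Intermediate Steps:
B(x, b) = (2 + x)*(7 + x)
(-98 + B(-18, -15))*((10*10 + 11) + 377) = (-98 + (14 + (-18)² + 9*(-18)))*((10*10 + 11) + 377) = (-98 + (14 + 324 - 162))*((100 + 11) + 377) = (-98 + 176)*(111 + 377) = 78*488 = 38064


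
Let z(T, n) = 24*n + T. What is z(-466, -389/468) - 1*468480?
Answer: -18289672/39 ≈ -4.6897e+5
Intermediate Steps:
z(T, n) = T + 24*n
z(-466, -389/468) - 1*468480 = (-466 + 24*(-389/468)) - 1*468480 = (-466 + 24*(-389*1/468)) - 468480 = (-466 + 24*(-389/468)) - 468480 = (-466 - 778/39) - 468480 = -18952/39 - 468480 = -18289672/39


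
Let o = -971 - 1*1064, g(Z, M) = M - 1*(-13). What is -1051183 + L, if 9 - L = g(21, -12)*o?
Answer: -1049139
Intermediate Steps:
g(Z, M) = 13 + M (g(Z, M) = M + 13 = 13 + M)
o = -2035 (o = -971 - 1064 = -2035)
L = 2044 (L = 9 - (13 - 12)*(-2035) = 9 - (-2035) = 9 - 1*(-2035) = 9 + 2035 = 2044)
-1051183 + L = -1051183 + 2044 = -1049139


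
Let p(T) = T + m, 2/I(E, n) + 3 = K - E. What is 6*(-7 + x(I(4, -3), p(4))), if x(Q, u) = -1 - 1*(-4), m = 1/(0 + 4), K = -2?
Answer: -24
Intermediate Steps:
I(E, n) = 2/(-5 - E) (I(E, n) = 2/(-3 + (-2 - E)) = 2/(-5 - E))
m = ¼ (m = 1/4 = ¼ ≈ 0.25000)
p(T) = ¼ + T (p(T) = T + ¼ = ¼ + T)
x(Q, u) = 3 (x(Q, u) = -1 + 4 = 3)
6*(-7 + x(I(4, -3), p(4))) = 6*(-7 + 3) = 6*(-4) = -24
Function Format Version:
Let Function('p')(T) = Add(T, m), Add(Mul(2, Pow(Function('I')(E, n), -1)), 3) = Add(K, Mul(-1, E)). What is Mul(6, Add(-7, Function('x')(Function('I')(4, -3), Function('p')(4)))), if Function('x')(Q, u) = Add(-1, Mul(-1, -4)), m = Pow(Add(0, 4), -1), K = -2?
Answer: -24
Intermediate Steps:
Function('I')(E, n) = Mul(2, Pow(Add(-5, Mul(-1, E)), -1)) (Function('I')(E, n) = Mul(2, Pow(Add(-3, Add(-2, Mul(-1, E))), -1)) = Mul(2, Pow(Add(-5, Mul(-1, E)), -1)))
m = Rational(1, 4) (m = Pow(4, -1) = Rational(1, 4) ≈ 0.25000)
Function('p')(T) = Add(Rational(1, 4), T) (Function('p')(T) = Add(T, Rational(1, 4)) = Add(Rational(1, 4), T))
Function('x')(Q, u) = 3 (Function('x')(Q, u) = Add(-1, 4) = 3)
Mul(6, Add(-7, Function('x')(Function('I')(4, -3), Function('p')(4)))) = Mul(6, Add(-7, 3)) = Mul(6, -4) = -24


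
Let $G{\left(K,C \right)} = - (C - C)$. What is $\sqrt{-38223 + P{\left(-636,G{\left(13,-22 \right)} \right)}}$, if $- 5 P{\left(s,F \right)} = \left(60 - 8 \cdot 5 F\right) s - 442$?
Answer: $\frac{i \sqrt{762565}}{5} \approx 174.65 i$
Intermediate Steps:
$G{\left(K,C \right)} = 0$ ($G{\left(K,C \right)} = \left(-1\right) 0 = 0$)
$P{\left(s,F \right)} = \frac{442}{5} - \frac{s \left(60 - 40 F\right)}{5}$ ($P{\left(s,F \right)} = - \frac{\left(60 - 8 \cdot 5 F\right) s - 442}{5} = - \frac{\left(60 - 40 F\right) s - 442}{5} = - \frac{s \left(60 - 40 F\right) - 442}{5} = - \frac{-442 + s \left(60 - 40 F\right)}{5} = \frac{442}{5} - \frac{s \left(60 - 40 F\right)}{5}$)
$\sqrt{-38223 + P{\left(-636,G{\left(13,-22 \right)} \right)}} = \sqrt{-38223 + \left(\frac{442}{5} - -7632 + 8 \cdot 0 \left(-636\right)\right)} = \sqrt{-38223 + \left(\frac{442}{5} + 7632 + 0\right)} = \sqrt{-38223 + \frac{38602}{5}} = \sqrt{- \frac{152513}{5}} = \frac{i \sqrt{762565}}{5}$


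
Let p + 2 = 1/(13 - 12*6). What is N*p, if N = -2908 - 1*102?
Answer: 358190/59 ≈ 6071.0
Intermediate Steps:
N = -3010 (N = -2908 - 102 = -3010)
p = -119/59 (p = -2 + 1/(13 - 12*6) = -2 + 1/(13 - 72) = -2 + 1/(-59) = -2 - 1/59 = -119/59 ≈ -2.0169)
N*p = -3010*(-119/59) = 358190/59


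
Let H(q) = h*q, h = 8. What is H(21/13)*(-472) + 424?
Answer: -73784/13 ≈ -5675.7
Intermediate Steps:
H(q) = 8*q
H(21/13)*(-472) + 424 = (8*(21/13))*(-472) + 424 = (168/13)*(-472) + 424 = -79296/13 + 424 = -73784/13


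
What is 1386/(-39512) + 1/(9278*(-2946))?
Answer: -215247505/6136255806 ≈ -0.035078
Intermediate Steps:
1386/(-39512) + 1/(9278*(-2946)) = 1386*(-1/39512) + (1/9278)*(-1/2946) = -63/1796 - 1/27332988 = -215247505/6136255806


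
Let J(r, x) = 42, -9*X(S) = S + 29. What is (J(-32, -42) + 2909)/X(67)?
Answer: -8853/32 ≈ -276.66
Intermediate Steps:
X(S) = -29/9 - S/9 (X(S) = -(S + 29)/9 = -(29 + S)/9 = -29/9 - S/9)
(J(-32, -42) + 2909)/X(67) = (42 + 2909)/(-29/9 - 1/9*67) = 2951/(-29/9 - 67/9) = 2951/(-32/3) = 2951*(-3/32) = -8853/32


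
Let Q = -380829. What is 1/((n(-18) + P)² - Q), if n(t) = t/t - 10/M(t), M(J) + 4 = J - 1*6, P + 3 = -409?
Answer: 196/107693485 ≈ 1.8200e-6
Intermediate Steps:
P = -412 (P = -3 - 409 = -412)
M(J) = -10 + J (M(J) = -4 + (J - 1*6) = -4 + (J - 6) = -4 + (-6 + J) = -10 + J)
n(t) = 1 - 10/(-10 + t) (n(t) = t/t - 10/(-10 + t) = 1 - 10/(-10 + t))
1/((n(-18) + P)² - Q) = 1/(((-20 - 18)/(-10 - 18) - 412)² - 1*(-380829)) = 1/((-38/(-28) - 412)² + 380829) = 1/((-1/28*(-38) - 412)² + 380829) = 1/((19/14 - 412)² + 380829) = 1/((-5749/14)² + 380829) = 1/(33051001/196 + 380829) = 1/(107693485/196) = 196/107693485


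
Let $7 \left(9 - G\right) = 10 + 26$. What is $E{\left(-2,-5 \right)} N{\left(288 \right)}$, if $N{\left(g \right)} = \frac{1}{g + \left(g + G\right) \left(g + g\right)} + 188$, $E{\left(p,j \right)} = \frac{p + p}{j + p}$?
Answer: $\frac{221611399}{2062872} \approx 107.43$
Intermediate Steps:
$G = \frac{27}{7}$ ($G = 9 - \frac{10 + 26}{7} = 9 - \frac{36}{7} = \frac{27}{7} \approx 3.8571$)
$E{\left(p,j \right)} = \frac{2 p}{j + p}$
$N{\left(g \right)} = 188 + \frac{1}{g + 2 g \left(\frac{27}{7} + g\right)}$ ($N{\left(g \right)} = \frac{1}{g + \left(g + \frac{27}{7}\right) \left(g + g\right)} + 188 = \frac{1}{g + \left(\frac{27}{7} + g\right) 2 g} + 188 = \frac{1}{g + 2 g \left(\frac{27}{7} + g\right)} + 188 = 188 + \frac{1}{g + 2 g \left(\frac{27}{7} + g\right)}$)
$E{\left(-2,-5 \right)} N{\left(288 \right)} = 2 \left(-2\right) \frac{1}{-5 - 2} \frac{7 + 2632 \cdot 288^{2} + 11468 \cdot 288}{288 \left(61 + 14 \cdot 288\right)} = 2 \left(-2\right) \frac{1}{-7} \frac{7 + 2632 \cdot 82944 + 3302784}{288 \left(61 + 4032\right)} = 2 \left(-2\right) \left(- \frac{1}{7}\right) \frac{7 + 218308608 + 3302784}{288 \cdot 4093} = \frac{4 \cdot \frac{1}{288} \cdot \frac{1}{4093} \cdot 221611399}{7} = \frac{4}{7} \cdot \frac{221611399}{1178784} = \frac{221611399}{2062872}$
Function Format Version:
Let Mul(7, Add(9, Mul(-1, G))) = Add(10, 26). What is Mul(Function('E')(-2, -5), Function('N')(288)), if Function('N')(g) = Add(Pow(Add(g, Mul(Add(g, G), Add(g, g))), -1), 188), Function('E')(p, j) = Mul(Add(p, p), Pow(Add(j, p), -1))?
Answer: Rational(221611399, 2062872) ≈ 107.43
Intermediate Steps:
G = Rational(27, 7) (G = Add(9, Mul(Rational(-1, 7), Add(10, 26))) = Add(9, Mul(Rational(-1, 7), 36)) = Add(9, Rational(-36, 7)) = Rational(27, 7) ≈ 3.8571)
Function('E')(p, j) = Mul(2, p, Pow(Add(j, p), -1)) (Function('E')(p, j) = Mul(Mul(2, p), Pow(Add(j, p), -1)) = Mul(2, p, Pow(Add(j, p), -1)))
Function('N')(g) = Add(188, Pow(Add(g, Mul(2, g, Add(Rational(27, 7), g))), -1)) (Function('N')(g) = Add(Pow(Add(g, Mul(Add(g, Rational(27, 7)), Add(g, g))), -1), 188) = Add(Pow(Add(g, Mul(Add(Rational(27, 7), g), Mul(2, g))), -1), 188) = Add(Pow(Add(g, Mul(2, g, Add(Rational(27, 7), g))), -1), 188) = Add(188, Pow(Add(g, Mul(2, g, Add(Rational(27, 7), g))), -1)))
Mul(Function('E')(-2, -5), Function('N')(288)) = Mul(Mul(2, -2, Pow(Add(-5, -2), -1)), Mul(Pow(288, -1), Pow(Add(61, Mul(14, 288)), -1), Add(7, Mul(2632, Pow(288, 2)), Mul(11468, 288)))) = Mul(Mul(2, -2, Pow(-7, -1)), Mul(Rational(1, 288), Pow(Add(61, 4032), -1), Add(7, Mul(2632, 82944), 3302784))) = Mul(Mul(2, -2, Rational(-1, 7)), Mul(Rational(1, 288), Pow(4093, -1), Add(7, 218308608, 3302784))) = Mul(Rational(4, 7), Mul(Rational(1, 288), Rational(1, 4093), 221611399)) = Mul(Rational(4, 7), Rational(221611399, 1178784)) = Rational(221611399, 2062872)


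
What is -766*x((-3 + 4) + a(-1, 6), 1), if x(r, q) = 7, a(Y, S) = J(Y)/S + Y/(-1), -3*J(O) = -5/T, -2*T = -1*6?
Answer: -5362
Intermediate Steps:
T = 3 (T = -(-1)*6/2 = -½*(-6) = 3)
J(O) = 5/9 (J(O) = -(-5)/(3*3) = -⅓*(-5/3) = 5/9)
a(Y, S) = -Y + 5/(9*S) (a(Y, S) = 5/(9*S) + Y/(-1) = 5/(9*S) + Y*(-1) = 5/(9*S) - Y = -Y + 5/(9*S))
-766*x((-3 + 4) + a(-1, 6), 1) = -766*7 = -5362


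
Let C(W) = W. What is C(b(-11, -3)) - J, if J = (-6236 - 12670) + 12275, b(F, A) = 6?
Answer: 6637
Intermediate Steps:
J = -6631 (J = -18906 + 12275 = -6631)
C(b(-11, -3)) - J = 6 - 1*(-6631) = 6 + 6631 = 6637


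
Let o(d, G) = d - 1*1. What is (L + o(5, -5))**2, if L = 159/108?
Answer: 38809/1296 ≈ 29.945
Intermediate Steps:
o(d, G) = -1 + d (o(d, G) = d - 1 = -1 + d)
L = 53/36 (L = 159*(1/108) = 53/36 ≈ 1.4722)
(L + o(5, -5))**2 = (53/36 + (-1 + 5))**2 = (53/36 + 4)**2 = (197/36)**2 = 38809/1296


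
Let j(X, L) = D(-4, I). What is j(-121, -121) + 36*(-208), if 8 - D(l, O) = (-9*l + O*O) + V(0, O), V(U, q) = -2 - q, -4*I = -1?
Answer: -120221/16 ≈ -7513.8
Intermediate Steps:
I = ¼ (I = -¼*(-1) = ¼ ≈ 0.25000)
D(l, O) = 10 + O - O² + 9*l (D(l, O) = 8 - ((-9*l + O*O) + (-2 - O)) = 8 - ((-9*l + O²) + (-2 - O)) = 8 - ((O² - 9*l) + (-2 - O)) = 8 - (-2 + O² - O - 9*l) = 8 + (2 + O - O² + 9*l) = 10 + O - O² + 9*l)
j(X, L) = -413/16 (j(X, L) = 10 + ¼ - (¼)² + 9*(-4) = 10 + ¼ - 1*1/16 - 36 = 10 + ¼ - 1/16 - 36 = -413/16)
j(-121, -121) + 36*(-208) = -413/16 + 36*(-208) = -413/16 - 7488 = -120221/16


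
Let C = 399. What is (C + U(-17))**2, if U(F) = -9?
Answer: 152100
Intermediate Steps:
(C + U(-17))**2 = (399 - 9)**2 = 390**2 = 152100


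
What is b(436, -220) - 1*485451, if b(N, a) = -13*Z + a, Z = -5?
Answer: -485606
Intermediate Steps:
b(N, a) = 65 + a (b(N, a) = -13*(-5) + a = 65 + a)
b(436, -220) - 1*485451 = (65 - 220) - 1*485451 = -155 - 485451 = -485606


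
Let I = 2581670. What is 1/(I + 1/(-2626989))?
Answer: 2626989/6782018691629 ≈ 3.8735e-7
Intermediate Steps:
1/(I + 1/(-2626989)) = 1/(2581670 + 1/(-2626989)) = 1/(2581670 - 1/2626989) = 1/(6782018691629/2626989) = 2626989/6782018691629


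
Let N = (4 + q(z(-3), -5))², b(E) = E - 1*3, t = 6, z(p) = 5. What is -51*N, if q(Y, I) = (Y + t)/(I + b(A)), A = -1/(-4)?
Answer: -326400/961 ≈ -339.65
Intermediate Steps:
A = ¼ (A = -1*(-¼) = ¼ ≈ 0.25000)
b(E) = -3 + E (b(E) = E - 3 = -3 + E)
q(Y, I) = (6 + Y)/(-11/4 + I) (q(Y, I) = (Y + 6)/(I + (-3 + ¼)) = (6 + Y)/(I - 11/4) = (6 + Y)/(-11/4 + I))
N = 6400/961 (N = (4 + 4*(6 + 5)/(-11 + 4*(-5)))² = (4 + 4*11/(-11 - 20))² = (4 + 4*11/(-31))² = (4 + 4*(-1/31)*11)² = (4 - 44/31)² = (80/31)² = 6400/961 ≈ 6.6597)
-51*N = -51*6400/961 = -326400/961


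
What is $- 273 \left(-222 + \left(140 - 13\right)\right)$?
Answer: $25935$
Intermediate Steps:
$- 273 \left(-222 + \left(140 - 13\right)\right) = - 273 \left(-222 + 127\right) = \left(-273\right) \left(-95\right) = 25935$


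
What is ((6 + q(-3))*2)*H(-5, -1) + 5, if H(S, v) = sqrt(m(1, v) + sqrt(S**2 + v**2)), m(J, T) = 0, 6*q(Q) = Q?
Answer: 5 + 11*26**(1/4) ≈ 29.839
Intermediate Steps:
q(Q) = Q/6
H(S, v) = (S**2 + v**2)**(1/4) (H(S, v) = sqrt(0 + sqrt(S**2 + v**2)) = sqrt(sqrt(S**2 + v**2)) = (S**2 + v**2)**(1/4))
((6 + q(-3))*2)*H(-5, -1) + 5 = ((6 + (1/6)*(-3))*2)*((-5)**2 + (-1)**2)**(1/4) + 5 = ((6 - 1/2)*2)*(25 + 1)**(1/4) + 5 = ((11/2)*2)*26**(1/4) + 5 = 11*26**(1/4) + 5 = 5 + 11*26**(1/4)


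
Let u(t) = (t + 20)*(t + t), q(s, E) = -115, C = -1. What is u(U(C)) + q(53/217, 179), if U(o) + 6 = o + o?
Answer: -307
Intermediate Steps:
U(o) = -6 + 2*o (U(o) = -6 + (o + o) = -6 + 2*o)
u(t) = 2*t*(20 + t) (u(t) = (20 + t)*(2*t) = 2*t*(20 + t))
u(U(C)) + q(53/217, 179) = 2*(-6 + 2*(-1))*(20 + (-6 + 2*(-1))) - 115 = 2*(-6 - 2)*(20 + (-6 - 2)) - 115 = 2*(-8)*(20 - 8) - 115 = 2*(-8)*12 - 115 = -192 - 115 = -307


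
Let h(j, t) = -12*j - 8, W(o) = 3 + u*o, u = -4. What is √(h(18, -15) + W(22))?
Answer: I*√309 ≈ 17.578*I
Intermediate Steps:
W(o) = 3 - 4*o
h(j, t) = -8 - 12*j
√(h(18, -15) + W(22)) = √((-8 - 12*18) + (3 - 4*22)) = √((-8 - 216) + (3 - 88)) = √(-224 - 85) = √(-309) = I*√309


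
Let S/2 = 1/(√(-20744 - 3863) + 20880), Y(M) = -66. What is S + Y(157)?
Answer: -28775892702/435999007 - 2*I*√24607/435999007 ≈ -66.0 - 7.1957e-7*I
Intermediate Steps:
S = 2/(20880 + I*√24607) (S = 2/(√(-20744 - 3863) + 20880) = 2/(√(-24607) + 20880) = 2/(I*√24607 + 20880) = 2/(20880 + I*√24607) ≈ 9.578e-5 - 7.1957e-7*I)
S + Y(157) = (41760/435999007 - 2*I*√24607/435999007) - 66 = -28775892702/435999007 - 2*I*√24607/435999007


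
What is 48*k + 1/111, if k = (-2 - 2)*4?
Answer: -85247/111 ≈ -767.99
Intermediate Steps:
k = -16 (k = -4*4 = -16)
48*k + 1/111 = 48*(-16) + 1/111 = -768 + 1/111 = -85247/111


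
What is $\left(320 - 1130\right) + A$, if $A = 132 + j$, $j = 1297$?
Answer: $619$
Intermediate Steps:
$A = 1429$ ($A = 132 + 1297 = 1429$)
$\left(320 - 1130\right) + A = \left(320 - 1130\right) + 1429 = -810 + 1429 = 619$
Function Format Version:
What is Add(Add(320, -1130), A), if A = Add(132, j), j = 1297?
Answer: 619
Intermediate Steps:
A = 1429 (A = Add(132, 1297) = 1429)
Add(Add(320, -1130), A) = Add(Add(320, -1130), 1429) = Add(-810, 1429) = 619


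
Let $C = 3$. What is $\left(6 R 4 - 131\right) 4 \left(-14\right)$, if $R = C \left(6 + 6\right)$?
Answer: $-41048$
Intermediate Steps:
$R = 36$ ($R = 3 \left(6 + 6\right) = 3 \cdot 12 = 36$)
$\left(6 R 4 - 131\right) 4 \left(-14\right) = \left(6 \cdot 36 \cdot 4 - 131\right) 4 \left(-14\right) = \left(216 \cdot 4 - 131\right) \left(-56\right) = \left(864 - 131\right) \left(-56\right) = 733 \left(-56\right) = -41048$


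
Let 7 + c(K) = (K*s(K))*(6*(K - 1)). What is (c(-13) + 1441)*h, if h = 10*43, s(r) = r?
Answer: -5487660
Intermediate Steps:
h = 430
c(K) = -7 + K²*(-6 + 6*K) (c(K) = -7 + (K*K)*(6*(K - 1)) = -7 + K²*(6*(-1 + K)) = -7 + K²*(-6 + 6*K))
(c(-13) + 1441)*h = ((-7 - 6*(-13)² + 6*(-13)³) + 1441)*430 = ((-7 - 6*169 + 6*(-2197)) + 1441)*430 = ((-7 - 1014 - 13182) + 1441)*430 = (-14203 + 1441)*430 = -12762*430 = -5487660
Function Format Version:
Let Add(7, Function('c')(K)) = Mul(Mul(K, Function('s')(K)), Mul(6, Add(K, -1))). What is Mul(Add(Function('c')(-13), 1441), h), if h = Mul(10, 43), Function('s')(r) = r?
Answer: -5487660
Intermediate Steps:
h = 430
Function('c')(K) = Add(-7, Mul(Pow(K, 2), Add(-6, Mul(6, K)))) (Function('c')(K) = Add(-7, Mul(Mul(K, K), Mul(6, Add(K, -1)))) = Add(-7, Mul(Pow(K, 2), Mul(6, Add(-1, K)))) = Add(-7, Mul(Pow(K, 2), Add(-6, Mul(6, K)))))
Mul(Add(Function('c')(-13), 1441), h) = Mul(Add(Add(-7, Mul(-6, Pow(-13, 2)), Mul(6, Pow(-13, 3))), 1441), 430) = Mul(Add(Add(-7, Mul(-6, 169), Mul(6, -2197)), 1441), 430) = Mul(Add(Add(-7, -1014, -13182), 1441), 430) = Mul(Add(-14203, 1441), 430) = Mul(-12762, 430) = -5487660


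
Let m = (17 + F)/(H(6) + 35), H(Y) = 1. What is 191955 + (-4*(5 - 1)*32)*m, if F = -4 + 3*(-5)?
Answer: 1727851/9 ≈ 1.9198e+5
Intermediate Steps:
F = -19 (F = -4 - 15 = -19)
m = -1/18 (m = (17 - 19)/(1 + 35) = -2/36 = -2*1/36 = -1/18 ≈ -0.055556)
191955 + (-4*(5 - 1)*32)*m = 191955 + (-4*(5 - 1)*32)*(-1/18) = 191955 + (-4*4*32)*(-1/18) = 191955 - 16*32*(-1/18) = 191955 - 512*(-1/18) = 191955 + 256/9 = 1727851/9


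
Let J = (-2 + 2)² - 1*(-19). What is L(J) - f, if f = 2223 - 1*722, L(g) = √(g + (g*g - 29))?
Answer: -1501 + 3*√39 ≈ -1482.3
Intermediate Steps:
J = 19 (J = 0² + 19 = 0 + 19 = 19)
L(g) = √(-29 + g + g²) (L(g) = √(g + (g² - 29)) = √(g + (-29 + g²)) = √(-29 + g + g²))
f = 1501 (f = 2223 - 722 = 1501)
L(J) - f = √(-29 + 19 + 19²) - 1*1501 = √(-29 + 19 + 361) - 1501 = √351 - 1501 = 3*√39 - 1501 = -1501 + 3*√39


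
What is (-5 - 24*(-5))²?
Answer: 13225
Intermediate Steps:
(-5 - 24*(-5))² = (-5 + 120)² = 115² = 13225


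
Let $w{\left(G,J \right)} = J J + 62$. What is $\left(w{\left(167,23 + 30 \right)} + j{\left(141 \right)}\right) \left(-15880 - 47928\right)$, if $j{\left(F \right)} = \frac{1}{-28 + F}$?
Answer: $- \frac{20700846592}{113} \approx -1.8319 \cdot 10^{8}$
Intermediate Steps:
$w{\left(G,J \right)} = 62 + J^{2}$ ($w{\left(G,J \right)} = J^{2} + 62 = 62 + J^{2}$)
$\left(w{\left(167,23 + 30 \right)} + j{\left(141 \right)}\right) \left(-15880 - 47928\right) = \left(\left(62 + \left(23 + 30\right)^{2}\right) + \frac{1}{-28 + 141}\right) \left(-15880 - 47928\right) = \left(\left(62 + 53^{2}\right) + \frac{1}{113}\right) \left(-63808\right) = \left(\left(62 + 2809\right) + \frac{1}{113}\right) \left(-63808\right) = \left(2871 + \frac{1}{113}\right) \left(-63808\right) = \frac{324424}{113} \left(-63808\right) = - \frac{20700846592}{113}$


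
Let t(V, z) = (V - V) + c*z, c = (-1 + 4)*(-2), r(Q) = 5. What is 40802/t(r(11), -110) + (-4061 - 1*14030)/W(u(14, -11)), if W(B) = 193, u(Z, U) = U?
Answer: -2032637/63690 ≈ -31.915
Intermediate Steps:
c = -6 (c = 3*(-2) = -6)
t(V, z) = -6*z (t(V, z) = (V - V) - 6*z = 0 - 6*z = -6*z)
40802/t(r(11), -110) + (-4061 - 1*14030)/W(u(14, -11)) = 40802/((-6*(-110))) + (-4061 - 1*14030)/193 = 40802/660 + (-4061 - 14030)*(1/193) = 40802*(1/660) - 18091*1/193 = 20401/330 - 18091/193 = -2032637/63690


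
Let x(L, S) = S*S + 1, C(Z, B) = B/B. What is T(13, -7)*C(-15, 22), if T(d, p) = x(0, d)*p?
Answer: -1190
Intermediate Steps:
C(Z, B) = 1
x(L, S) = 1 + S**2 (x(L, S) = S**2 + 1 = 1 + S**2)
T(d, p) = p*(1 + d**2) (T(d, p) = (1 + d**2)*p = p*(1 + d**2))
T(13, -7)*C(-15, 22) = -7*(1 + 13**2)*1 = -7*(1 + 169)*1 = -7*170*1 = -1190*1 = -1190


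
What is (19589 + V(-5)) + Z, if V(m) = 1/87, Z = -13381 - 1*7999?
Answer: -155816/87 ≈ -1791.0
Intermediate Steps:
Z = -21380 (Z = -13381 - 7999 = -21380)
V(m) = 1/87
(19589 + V(-5)) + Z = (19589 + 1/87) - 21380 = 1704244/87 - 21380 = -155816/87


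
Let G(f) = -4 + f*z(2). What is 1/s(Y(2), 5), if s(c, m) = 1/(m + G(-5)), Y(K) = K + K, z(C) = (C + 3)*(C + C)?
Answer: -99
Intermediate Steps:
z(C) = 2*C*(3 + C) (z(C) = (3 + C)*(2*C) = 2*C*(3 + C))
Y(K) = 2*K
G(f) = -4 + 20*f (G(f) = -4 + f*(2*2*(3 + 2)) = -4 + f*(2*2*5) = -4 + f*20 = -4 + 20*f)
s(c, m) = 1/(-104 + m) (s(c, m) = 1/(m + (-4 + 20*(-5))) = 1/(m + (-4 - 100)) = 1/(m - 104) = 1/(-104 + m))
1/s(Y(2), 5) = 1/(1/(-104 + 5)) = 1/(1/(-99)) = 1/(-1/99) = -99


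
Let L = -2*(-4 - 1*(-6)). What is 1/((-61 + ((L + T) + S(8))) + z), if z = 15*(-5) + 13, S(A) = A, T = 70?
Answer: -1/49 ≈ -0.020408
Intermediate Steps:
z = -62 (z = -75 + 13 = -62)
L = -4 (L = -2*(-4 + 6) = -2*2 = -4)
1/((-61 + ((L + T) + S(8))) + z) = 1/((-61 + ((-4 + 70) + 8)) - 62) = 1/((-61 + (66 + 8)) - 62) = 1/((-61 + 74) - 62) = 1/(13 - 62) = 1/(-49) = -1/49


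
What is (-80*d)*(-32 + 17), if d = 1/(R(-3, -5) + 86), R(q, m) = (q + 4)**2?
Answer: 400/29 ≈ 13.793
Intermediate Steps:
R(q, m) = (4 + q)**2
d = 1/87 (d = 1/((4 - 3)**2 + 86) = 1/(1**2 + 86) = 1/(1 + 86) = 1/87 ≈ 0.011494)
(-80*d)*(-32 + 17) = (-80*1/87)*(-32 + 17) = -80/87*(-15) = 400/29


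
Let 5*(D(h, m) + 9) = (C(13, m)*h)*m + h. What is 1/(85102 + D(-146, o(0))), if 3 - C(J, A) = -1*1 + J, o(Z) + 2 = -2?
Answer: 5/420063 ≈ 1.1903e-5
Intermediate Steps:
o(Z) = -4 (o(Z) = -2 - 2 = -4)
C(J, A) = 4 - J (C(J, A) = 3 - (-1*1 + J) = 3 - (-1 + J) = 3 + (1 - J) = 4 - J)
D(h, m) = -9 + h/5 - 9*h*m/5 (D(h, m) = -9 + (((4 - 1*13)*h)*m + h)/5 = -9 + (((4 - 13)*h)*m + h)/5 = -9 + ((-9*h)*m + h)/5 = -9 + (-9*h*m + h)/5 = -9 + (h - 9*h*m)/5 = -9 + (h/5 - 9*h*m/5) = -9 + h/5 - 9*h*m/5)
1/(85102 + D(-146, o(0))) = 1/(85102 + (-9 + (⅕)*(-146) - 9/5*(-146)*(-4))) = 1/(85102 + (-9 - 146/5 - 5256/5)) = 1/(85102 - 5447/5) = 1/(420063/5) = 5/420063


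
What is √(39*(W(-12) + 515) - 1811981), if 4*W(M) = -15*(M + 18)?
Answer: I*√7171094/2 ≈ 1338.9*I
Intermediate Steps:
W(M) = -135/2 - 15*M/4 (W(M) = (-15*(M + 18))/4 = (-15*(18 + M))/4 = (-270 - 15*M)/4 = -135/2 - 15*M/4)
√(39*(W(-12) + 515) - 1811981) = √(39*((-135/2 - 15/4*(-12)) + 515) - 1811981) = √(39*((-135/2 + 45) + 515) - 1811981) = √(39*(-45/2 + 515) - 1811981) = √(39*(985/2) - 1811981) = √(38415/2 - 1811981) = √(-3585547/2) = I*√7171094/2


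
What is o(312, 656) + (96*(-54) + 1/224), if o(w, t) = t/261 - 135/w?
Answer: -3938421083/760032 ≈ -5181.9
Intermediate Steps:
o(w, t) = -135/w + t/261 (o(w, t) = t*(1/261) - 135/w = t/261 - 135/w = -135/w + t/261)
o(312, 656) + (96*(-54) + 1/224) = (-135/312 + (1/261)*656) + (96*(-54) + 1/224) = (-135*1/312 + 656/261) + (-5184 + 1/224) = (-45/104 + 656/261) - 1161215/224 = 56479/27144 - 1161215/224 = -3938421083/760032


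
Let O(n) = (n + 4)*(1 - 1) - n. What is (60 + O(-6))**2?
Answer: 4356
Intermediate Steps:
O(n) = -n (O(n) = (4 + n)*0 - n = 0 - n = -n)
(60 + O(-6))**2 = (60 - 1*(-6))**2 = (60 + 6)**2 = 66**2 = 4356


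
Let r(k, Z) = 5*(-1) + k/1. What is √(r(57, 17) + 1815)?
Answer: √1867 ≈ 43.209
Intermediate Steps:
r(k, Z) = -5 + k (r(k, Z) = -5 + k*1 = -5 + k)
√(r(57, 17) + 1815) = √((-5 + 57) + 1815) = √(52 + 1815) = √1867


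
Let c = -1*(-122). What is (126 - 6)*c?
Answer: 14640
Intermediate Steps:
c = 122
(126 - 6)*c = (126 - 6)*122 = 120*122 = 14640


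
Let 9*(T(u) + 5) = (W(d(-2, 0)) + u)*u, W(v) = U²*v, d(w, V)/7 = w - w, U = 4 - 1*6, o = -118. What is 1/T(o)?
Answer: 9/13879 ≈ 0.00064846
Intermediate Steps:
U = -2 (U = 4 - 6 = -2)
d(w, V) = 0 (d(w, V) = 7*(w - w) = 7*0 = 0)
W(v) = 4*v (W(v) = (-2)²*v = 4*v)
T(u) = -5 + u²/9 (T(u) = -5 + ((4*0 + u)*u)/9 = -5 + ((0 + u)*u)/9 = -5 + (u*u)/9 = -5 + u²/9)
1/T(o) = 1/(-5 + (⅑)*(-118)²) = 1/(-5 + (⅑)*13924) = 1/(-5 + 13924/9) = 1/(13879/9) = 9/13879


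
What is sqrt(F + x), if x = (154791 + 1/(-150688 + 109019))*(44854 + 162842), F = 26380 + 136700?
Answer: 2*sqrt(13955397339806103738)/41669 ≈ 1.7930e+5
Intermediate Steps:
F = 163080
x = 1339636329225888/41669 (x = (154791 + 1/(-41669))*207696 = (154791 - 1/41669)*207696 = (6449986178/41669)*207696 = 1339636329225888/41669 ≈ 3.2149e+10)
sqrt(F + x) = sqrt(163080 + 1339636329225888/41669) = sqrt(1339643124606408/41669) = 2*sqrt(13955397339806103738)/41669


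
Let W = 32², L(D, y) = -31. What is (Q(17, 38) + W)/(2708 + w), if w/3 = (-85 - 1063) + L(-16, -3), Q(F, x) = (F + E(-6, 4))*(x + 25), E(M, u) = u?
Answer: -2347/829 ≈ -2.8311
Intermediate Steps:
Q(F, x) = (4 + F)*(25 + x) (Q(F, x) = (F + 4)*(x + 25) = (4 + F)*(25 + x))
w = -3537 (w = 3*((-85 - 1063) - 31) = 3*(-1148 - 31) = 3*(-1179) = -3537)
W = 1024
(Q(17, 38) + W)/(2708 + w) = ((100 + 4*38 + 25*17 + 17*38) + 1024)/(2708 - 3537) = ((100 + 152 + 425 + 646) + 1024)/(-829) = (1323 + 1024)*(-1/829) = 2347*(-1/829) = -2347/829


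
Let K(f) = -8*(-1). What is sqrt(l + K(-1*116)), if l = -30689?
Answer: 3*I*sqrt(3409) ≈ 175.16*I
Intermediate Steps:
K(f) = 8
sqrt(l + K(-1*116)) = sqrt(-30689 + 8) = sqrt(-30681) = 3*I*sqrt(3409)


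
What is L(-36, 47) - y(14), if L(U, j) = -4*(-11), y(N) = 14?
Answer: 30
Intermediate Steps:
L(U, j) = 44
L(-36, 47) - y(14) = 44 - 1*14 = 44 - 14 = 30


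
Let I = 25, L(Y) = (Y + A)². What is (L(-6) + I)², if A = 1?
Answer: 2500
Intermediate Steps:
L(Y) = (1 + Y)² (L(Y) = (Y + 1)² = (1 + Y)²)
(L(-6) + I)² = ((1 - 6)² + 25)² = ((-5)² + 25)² = (25 + 25)² = 50² = 2500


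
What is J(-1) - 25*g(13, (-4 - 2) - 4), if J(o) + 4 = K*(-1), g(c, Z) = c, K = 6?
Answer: -335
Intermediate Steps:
J(o) = -10 (J(o) = -4 + 6*(-1) = -4 - 6 = -10)
J(-1) - 25*g(13, (-4 - 2) - 4) = -10 - 25*13 = -10 - 325 = -335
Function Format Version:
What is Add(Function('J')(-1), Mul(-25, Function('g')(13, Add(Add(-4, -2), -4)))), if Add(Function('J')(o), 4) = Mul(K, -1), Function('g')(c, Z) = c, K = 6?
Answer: -335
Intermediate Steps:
Function('J')(o) = -10 (Function('J')(o) = Add(-4, Mul(6, -1)) = Add(-4, -6) = -10)
Add(Function('J')(-1), Mul(-25, Function('g')(13, Add(Add(-4, -2), -4)))) = Add(-10, Mul(-25, 13)) = Add(-10, -325) = -335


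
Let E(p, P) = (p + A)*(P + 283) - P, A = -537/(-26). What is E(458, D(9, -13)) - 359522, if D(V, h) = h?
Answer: -2993542/13 ≈ -2.3027e+5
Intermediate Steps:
A = 537/26 (A = -537*(-1/26) = 537/26 ≈ 20.654)
E(p, P) = -P + (283 + P)*(537/26 + p) (E(p, P) = (p + 537/26)*(P + 283) - P = (537/26 + p)*(283 + P) - P = (283 + P)*(537/26 + p) - P = -P + (283 + P)*(537/26 + p))
E(458, D(9, -13)) - 359522 = (151971/26 + 283*458 + (511/26)*(-13) - 13*458) - 359522 = (151971/26 + 129614 - 511/2 - 5954) - 359522 = 1680244/13 - 359522 = -2993542/13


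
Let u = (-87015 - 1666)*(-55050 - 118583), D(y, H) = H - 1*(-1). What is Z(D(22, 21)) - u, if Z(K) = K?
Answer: -15397948051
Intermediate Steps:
D(y, H) = 1 + H (D(y, H) = H + 1 = 1 + H)
u = 15397948073 (u = -88681*(-173633) = 15397948073)
Z(D(22, 21)) - u = (1 + 21) - 1*15397948073 = 22 - 15397948073 = -15397948051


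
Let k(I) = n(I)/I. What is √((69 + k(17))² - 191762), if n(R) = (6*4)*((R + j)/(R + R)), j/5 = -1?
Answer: I*√15612746777/289 ≈ 432.36*I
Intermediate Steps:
j = -5 (j = 5*(-1) = -5)
n(R) = 12*(-5 + R)/R (n(R) = (6*4)*((R - 5)/(R + R)) = 24*((-5 + R)/((2*R))) = 24*((-5 + R)*(1/(2*R))) = 24*((-5 + R)/(2*R)) = 12*(-5 + R)/R)
k(I) = (12 - 60/I)/I
√((69 + k(17))² - 191762) = √((69 + 12*(-5 + 17)/17²)² - 191762) = √((69 + 12*(1/289)*12)² - 191762) = √((69 + 144/289)² - 191762) = √((20085/289)² - 191762) = √(403407225/83521 - 191762) = √(-15612746777/83521) = I*√15612746777/289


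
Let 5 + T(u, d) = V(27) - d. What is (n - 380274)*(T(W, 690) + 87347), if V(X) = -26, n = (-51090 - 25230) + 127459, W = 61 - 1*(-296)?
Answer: -28511648510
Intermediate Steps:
W = 357 (W = 61 + 296 = 357)
n = 51139 (n = -76320 + 127459 = 51139)
T(u, d) = -31 - d (T(u, d) = -5 + (-26 - d) = -31 - d)
(n - 380274)*(T(W, 690) + 87347) = (51139 - 380274)*((-31 - 1*690) + 87347) = -329135*((-31 - 690) + 87347) = -329135*(-721 + 87347) = -329135*86626 = -28511648510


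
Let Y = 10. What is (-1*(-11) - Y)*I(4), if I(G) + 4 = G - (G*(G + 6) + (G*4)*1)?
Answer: -56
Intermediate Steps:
I(G) = -4 - 3*G - G*(6 + G) (I(G) = -4 + (G - (G*(G + 6) + (G*4)*1)) = -4 + (G - (G*(6 + G) + (4*G)*1)) = -4 + (G - (G*(6 + G) + 4*G)) = -4 + (G - (4*G + G*(6 + G))) = -4 + (G + (-4*G - G*(6 + G))) = -4 + (-3*G - G*(6 + G)) = -4 - 3*G - G*(6 + G))
(-1*(-11) - Y)*I(4) = (-1*(-11) - 1*10)*(-4 - 1*4² - 9*4) = (11 - 10)*(-4 - 1*16 - 36) = 1*(-4 - 16 - 36) = 1*(-56) = -56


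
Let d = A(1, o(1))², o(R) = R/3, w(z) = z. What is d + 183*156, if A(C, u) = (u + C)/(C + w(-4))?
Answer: 2312404/81 ≈ 28548.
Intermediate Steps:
o(R) = R/3 (o(R) = R*(⅓) = R/3)
A(C, u) = (C + u)/(-4 + C) (A(C, u) = (u + C)/(C - 4) = (C + u)/(-4 + C))
d = 16/81 (d = ((1 + (⅓)*1)/(-4 + 1))² = ((1 + ⅓)/(-3))² = (-⅓*4/3)² = (-4/9)² = 16/81 ≈ 0.19753)
d + 183*156 = 16/81 + 183*156 = 16/81 + 28548 = 2312404/81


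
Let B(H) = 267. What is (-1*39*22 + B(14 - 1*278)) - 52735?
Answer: -53326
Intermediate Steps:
(-1*39*22 + B(14 - 1*278)) - 52735 = (-1*39*22 + 267) - 52735 = (-39*22 + 267) - 52735 = (-858 + 267) - 52735 = -591 - 52735 = -53326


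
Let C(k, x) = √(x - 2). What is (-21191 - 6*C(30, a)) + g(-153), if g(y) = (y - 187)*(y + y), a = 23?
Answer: 82849 - 6*√21 ≈ 82822.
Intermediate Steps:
g(y) = 2*y*(-187 + y) (g(y) = (-187 + y)*(2*y) = 2*y*(-187 + y))
C(k, x) = √(-2 + x)
(-21191 - 6*C(30, a)) + g(-153) = (-21191 - 6*√(-2 + 23)) + 2*(-153)*(-187 - 153) = (-21191 - 6*√21) + 2*(-153)*(-340) = (-21191 - 6*√21) + 104040 = 82849 - 6*√21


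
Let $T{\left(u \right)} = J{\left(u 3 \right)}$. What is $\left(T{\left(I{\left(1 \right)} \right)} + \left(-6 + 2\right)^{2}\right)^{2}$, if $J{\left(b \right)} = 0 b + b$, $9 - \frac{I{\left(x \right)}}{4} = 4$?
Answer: $5776$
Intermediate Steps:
$I{\left(x \right)} = 20$ ($I{\left(x \right)} = 36 - 16 = 20$)
$J{\left(b \right)} = b$ ($J{\left(b \right)} = 0 + b = b$)
$T{\left(u \right)} = 3 u$ ($T{\left(u \right)} = u 3 = 3 u$)
$\left(T{\left(I{\left(1 \right)} \right)} + \left(-6 + 2\right)^{2}\right)^{2} = \left(3 \cdot 20 + \left(-6 + 2\right)^{2}\right)^{2} = \left(60 + \left(-4\right)^{2}\right)^{2} = \left(60 + 16\right)^{2} = 76^{2} = 5776$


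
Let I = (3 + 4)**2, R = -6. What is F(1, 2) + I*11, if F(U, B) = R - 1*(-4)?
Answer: 537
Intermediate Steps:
I = 49 (I = 7**2 = 49)
F(U, B) = -2 (F(U, B) = -6 - 1*(-4) = -6 + 4 = -2)
F(1, 2) + I*11 = -2 + 49*11 = -2 + 539 = 537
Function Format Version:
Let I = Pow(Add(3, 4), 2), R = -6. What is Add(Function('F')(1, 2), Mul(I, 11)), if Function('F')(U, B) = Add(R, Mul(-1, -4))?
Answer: 537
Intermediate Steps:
I = 49 (I = Pow(7, 2) = 49)
Function('F')(U, B) = -2 (Function('F')(U, B) = Add(-6, Mul(-1, -4)) = Add(-6, 4) = -2)
Add(Function('F')(1, 2), Mul(I, 11)) = Add(-2, Mul(49, 11)) = Add(-2, 539) = 537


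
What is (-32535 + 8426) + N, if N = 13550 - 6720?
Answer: -17279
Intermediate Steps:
N = 6830
(-32535 + 8426) + N = (-32535 + 8426) + 6830 = -24109 + 6830 = -17279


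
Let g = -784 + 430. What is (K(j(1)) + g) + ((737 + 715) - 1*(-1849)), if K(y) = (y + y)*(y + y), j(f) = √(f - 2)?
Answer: 2943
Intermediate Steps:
j(f) = √(-2 + f)
g = -354
K(y) = 4*y² (K(y) = (2*y)*(2*y) = 4*y²)
(K(j(1)) + g) + ((737 + 715) - 1*(-1849)) = (4*(√(-2 + 1))² - 354) + ((737 + 715) - 1*(-1849)) = (4*(√(-1))² - 354) + (1452 + 1849) = (4*I² - 354) + 3301 = (4*(-1) - 354) + 3301 = (-4 - 354) + 3301 = -358 + 3301 = 2943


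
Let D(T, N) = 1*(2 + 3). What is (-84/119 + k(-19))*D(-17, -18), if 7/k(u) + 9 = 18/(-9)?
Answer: -1255/187 ≈ -6.7112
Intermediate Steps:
D(T, N) = 5 (D(T, N) = 1*5 = 5)
k(u) = -7/11 (k(u) = 7/(-9 + 18/(-9)) = 7/(-9 + 18*(-1/9)) = 7/(-9 - 2) = 7/(-11) = 7*(-1/11) = -7/11)
(-84/119 + k(-19))*D(-17, -18) = (-84/119 - 7/11)*5 = (-84*1/119 - 7/11)*5 = (-12/17 - 7/11)*5 = -251/187*5 = -1255/187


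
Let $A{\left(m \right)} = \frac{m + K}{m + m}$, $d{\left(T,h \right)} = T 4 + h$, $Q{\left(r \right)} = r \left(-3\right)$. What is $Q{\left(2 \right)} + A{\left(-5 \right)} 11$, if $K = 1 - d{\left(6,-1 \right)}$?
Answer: $\frac{237}{10} \approx 23.7$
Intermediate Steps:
$Q{\left(r \right)} = - 3 r$
$d{\left(T,h \right)} = h + 4 T$ ($d{\left(T,h \right)} = 4 T + h = h + 4 T$)
$K = -22$ ($K = 1 - \left(-1 + 4 \cdot 6\right) = 1 - \left(-1 + 24\right) = 1 - 23 = -22$)
$A{\left(m \right)} = \frac{-22 + m}{2 m}$ ($A{\left(m \right)} = \frac{m - 22}{m + m} = \frac{-22 + m}{2 m}$)
$Q{\left(2 \right)} + A{\left(-5 \right)} 11 = \left(-3\right) 2 + \frac{-22 - 5}{2 \left(-5\right)} 11 = -6 + \frac{1}{2} \left(- \frac{1}{5}\right) \left(-27\right) 11 = -6 + \frac{27}{10} \cdot 11 = -6 + \frac{297}{10} = \frac{237}{10}$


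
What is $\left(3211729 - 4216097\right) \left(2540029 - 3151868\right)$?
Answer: $614511512752$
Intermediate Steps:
$\left(3211729 - 4216097\right) \left(2540029 - 3151868\right) = \left(-1004368\right) \left(-611839\right) = 614511512752$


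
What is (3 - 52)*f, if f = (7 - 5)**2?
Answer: -196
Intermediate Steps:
f = 4 (f = 2**2 = 4)
(3 - 52)*f = (3 - 52)*4 = -49*4 = -196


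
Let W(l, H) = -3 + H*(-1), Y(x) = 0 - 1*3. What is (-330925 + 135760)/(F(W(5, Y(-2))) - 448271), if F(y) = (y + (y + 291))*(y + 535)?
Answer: 195165/292586 ≈ 0.66703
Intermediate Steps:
Y(x) = -3 (Y(x) = 0 - 3 = -3)
W(l, H) = -3 - H
F(y) = (291 + 2*y)*(535 + y) (F(y) = (y + (291 + y))*(535 + y) = (291 + 2*y)*(535 + y))
(-330925 + 135760)/(F(W(5, Y(-2))) - 448271) = (-330925 + 135760)/((155685 + 2*(-3 - 1*(-3))² + 1361*(-3 - 1*(-3))) - 448271) = -195165/((155685 + 2*(-3 + 3)² + 1361*(-3 + 3)) - 448271) = -195165/((155685 + 2*0² + 1361*0) - 448271) = -195165/((155685 + 2*0 + 0) - 448271) = -195165/((155685 + 0 + 0) - 448271) = -195165/(155685 - 448271) = -195165/(-292586) = -195165*(-1/292586) = 195165/292586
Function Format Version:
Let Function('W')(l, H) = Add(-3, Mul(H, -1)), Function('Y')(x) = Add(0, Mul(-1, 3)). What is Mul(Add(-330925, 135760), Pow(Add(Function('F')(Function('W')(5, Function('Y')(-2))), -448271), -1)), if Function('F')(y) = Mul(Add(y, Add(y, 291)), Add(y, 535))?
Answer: Rational(195165, 292586) ≈ 0.66703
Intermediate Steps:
Function('Y')(x) = -3 (Function('Y')(x) = Add(0, -3) = -3)
Function('W')(l, H) = Add(-3, Mul(-1, H))
Function('F')(y) = Mul(Add(291, Mul(2, y)), Add(535, y)) (Function('F')(y) = Mul(Add(y, Add(291, y)), Add(535, y)) = Mul(Add(291, Mul(2, y)), Add(535, y)))
Mul(Add(-330925, 135760), Pow(Add(Function('F')(Function('W')(5, Function('Y')(-2))), -448271), -1)) = Mul(Add(-330925, 135760), Pow(Add(Add(155685, Mul(2, Pow(Add(-3, Mul(-1, -3)), 2)), Mul(1361, Add(-3, Mul(-1, -3)))), -448271), -1)) = Mul(-195165, Pow(Add(Add(155685, Mul(2, Pow(Add(-3, 3), 2)), Mul(1361, Add(-3, 3))), -448271), -1)) = Mul(-195165, Pow(Add(Add(155685, Mul(2, Pow(0, 2)), Mul(1361, 0)), -448271), -1)) = Mul(-195165, Pow(Add(Add(155685, Mul(2, 0), 0), -448271), -1)) = Mul(-195165, Pow(Add(Add(155685, 0, 0), -448271), -1)) = Mul(-195165, Pow(Add(155685, -448271), -1)) = Mul(-195165, Pow(-292586, -1)) = Mul(-195165, Rational(-1, 292586)) = Rational(195165, 292586)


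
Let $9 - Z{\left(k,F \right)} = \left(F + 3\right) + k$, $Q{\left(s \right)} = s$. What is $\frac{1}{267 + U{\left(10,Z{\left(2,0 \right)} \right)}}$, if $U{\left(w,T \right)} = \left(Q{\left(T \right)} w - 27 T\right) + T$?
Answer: $\frac{1}{203} \approx 0.0049261$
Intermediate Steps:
$Z{\left(k,F \right)} = 6 - F - k$ ($Z{\left(k,F \right)} = 9 - \left(\left(F + 3\right) + k\right) = 9 - \left(\left(3 + F\right) + k\right) = 9 - \left(3 + F + k\right) = 6 - F - k$)
$U{\left(w,T \right)} = - 26 T + T w$ ($U{\left(w,T \right)} = \left(T w - 27 T\right) + T = \left(- 27 T + T w\right) + T = - 26 T + T w$)
$\frac{1}{267 + U{\left(10,Z{\left(2,0 \right)} \right)}} = \frac{1}{267 + \left(6 - 0 - 2\right) \left(-26 + 10\right)} = \frac{1}{267 + \left(6 + 0 - 2\right) \left(-16\right)} = \frac{1}{267 + 4 \left(-16\right)} = \frac{1}{267 - 64} = \frac{1}{203}$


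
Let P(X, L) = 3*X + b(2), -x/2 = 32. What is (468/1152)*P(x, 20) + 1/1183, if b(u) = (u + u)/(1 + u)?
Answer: -2199173/28392 ≈ -77.458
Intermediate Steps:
x = -64 (x = -2*32 = -64)
b(u) = 2*u/(1 + u) (b(u) = (2*u)/(1 + u) = 2*u/(1 + u))
P(X, L) = 4/3 + 3*X (P(X, L) = 3*X + 2*2/(1 + 2) = 3*X + 2*2/3 = 3*X + 2*2*(1/3) = 3*X + 4/3 = 4/3 + 3*X)
(468/1152)*P(x, 20) + 1/1183 = (468/1152)*(4/3 + 3*(-64)) + 1/1183 = (468*(1/1152))*(4/3 - 192) + 1/1183 = (13/32)*(-572/3) + 1/1183 = -1859/24 + 1/1183 = -2199173/28392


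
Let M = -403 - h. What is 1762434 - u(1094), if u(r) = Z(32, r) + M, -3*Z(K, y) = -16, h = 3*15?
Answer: 5288630/3 ≈ 1.7629e+6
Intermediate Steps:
h = 45
Z(K, y) = 16/3 (Z(K, y) = -⅓*(-16) = 16/3)
M = -448 (M = -403 - 1*45 = -403 - 45 = -448)
u(r) = -1328/3 (u(r) = 16/3 - 448 = -1328/3)
1762434 - u(1094) = 1762434 - 1*(-1328/3) = 1762434 + 1328/3 = 5288630/3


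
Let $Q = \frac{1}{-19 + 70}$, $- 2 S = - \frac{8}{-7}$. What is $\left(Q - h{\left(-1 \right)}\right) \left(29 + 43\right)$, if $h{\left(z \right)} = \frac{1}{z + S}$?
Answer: $\frac{8832}{187} \approx 47.23$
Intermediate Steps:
$S = - \frac{4}{7}$ ($S = - \frac{\left(-8\right) \frac{1}{-7}}{2} = - \frac{\left(-8\right) \left(- \frac{1}{7}\right)}{2} = \left(- \frac{1}{2}\right) \frac{8}{7} = - \frac{4}{7} \approx -0.57143$)
$h{\left(z \right)} = \frac{1}{- \frac{4}{7} + z}$ ($h{\left(z \right)} = \frac{1}{z - \frac{4}{7}} = \frac{1}{- \frac{4}{7} + z}$)
$Q = \frac{1}{51} \approx 0.019608$
$\left(Q - h{\left(-1 \right)}\right) \left(29 + 43\right) = \left(\frac{1}{51} - \frac{7}{-4 + 7 \left(-1\right)}\right) \left(29 + 43\right) = \left(\frac{1}{51} - \frac{7}{-4 - 7}\right) 72 = \left(\frac{1}{51} - \frac{7}{-11}\right) 72 = \left(\frac{1}{51} - 7 \left(- \frac{1}{11}\right)\right) 72 = \left(\frac{1}{51} - - \frac{7}{11}\right) 72 = \left(\frac{1}{51} + \frac{7}{11}\right) 72 = \frac{368}{561} \cdot 72 = \frac{8832}{187}$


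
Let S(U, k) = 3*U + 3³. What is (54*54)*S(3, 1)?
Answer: 104976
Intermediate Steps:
S(U, k) = 27 + 3*U (S(U, k) = 3*U + 27 = 27 + 3*U)
(54*54)*S(3, 1) = (54*54)*(27 + 3*3) = 2916*(27 + 9) = 2916*36 = 104976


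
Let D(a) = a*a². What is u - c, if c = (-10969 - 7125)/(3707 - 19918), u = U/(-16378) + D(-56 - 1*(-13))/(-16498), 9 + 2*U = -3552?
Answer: 16696524779749/4380280999484 ≈ 3.8117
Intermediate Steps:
U = -3561/2 (U = -9/2 + (½)*(-3552) = -9/2 - 1776 = -3561/2 ≈ -1780.5)
D(a) = a³
u = 1331540335/270204244 (u = -3561/2/(-16378) + (-56 - 1*(-13))³/(-16498) = -3561/2*(-1/16378) + (-56 + 13)³*(-1/16498) = 3561/32756 + (-43)³*(-1/16498) = 3561/32756 - 79507*(-1/16498) = 3561/32756 + 79507/16498 = 1331540335/270204244 ≈ 4.9279)
c = 18094/16211 (c = -18094/(-16211) = -18094*(-1/16211) = 18094/16211 ≈ 1.1162)
u - c = 1331540335/270204244 - 1*18094/16211 = 1331540335/270204244 - 18094/16211 = 16696524779749/4380280999484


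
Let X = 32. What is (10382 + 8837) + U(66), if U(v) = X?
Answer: 19251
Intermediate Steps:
U(v) = 32
(10382 + 8837) + U(66) = (10382 + 8837) + 32 = 19219 + 32 = 19251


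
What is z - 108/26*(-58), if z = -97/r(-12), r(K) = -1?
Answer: 4393/13 ≈ 337.92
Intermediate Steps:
z = 97 (z = -97/(-1) = -97*(-1) = 97)
z - 108/26*(-58) = 97 - 108/26*(-58) = 97 - 1*54/13*(-58) = 97 - 54/13*(-58) = 97 + 3132/13 = 4393/13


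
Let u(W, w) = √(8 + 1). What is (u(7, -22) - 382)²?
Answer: 143641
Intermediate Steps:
u(W, w) = 3 (u(W, w) = √9 = 3)
(u(7, -22) - 382)² = (3 - 382)² = (-379)² = 143641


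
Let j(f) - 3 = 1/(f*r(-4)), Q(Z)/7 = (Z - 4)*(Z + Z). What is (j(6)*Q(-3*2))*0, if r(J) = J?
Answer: 0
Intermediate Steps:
Q(Z) = 14*Z*(-4 + Z) (Q(Z) = 7*((Z - 4)*(Z + Z)) = 7*((-4 + Z)*(2*Z)) = 7*(2*Z*(-4 + Z)) = 14*Z*(-4 + Z))
j(f) = 3 - 1/(4*f) (j(f) = 3 + 1/(f*(-4)) = 3 + 1/(-4*f) = 3 - 1/(4*f))
(j(6)*Q(-3*2))*0 = ((3 - ¼/6)*(14*(-3*2)*(-4 - 3*2)))*0 = ((3 - ¼*⅙)*(14*(-6)*(-4 - 6)))*0 = ((3 - 1/24)*(14*(-6)*(-10)))*0 = ((71/24)*840)*0 = 2485*0 = 0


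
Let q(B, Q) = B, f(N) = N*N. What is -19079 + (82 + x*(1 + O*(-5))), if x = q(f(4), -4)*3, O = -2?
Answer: -18469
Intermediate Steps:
f(N) = N²
x = 48 (x = 4²*3 = 16*3 = 48)
-19079 + (82 + x*(1 + O*(-5))) = -19079 + (82 + 48*(1 - 2*(-5))) = -19079 + (82 + 48*(1 + 10)) = -19079 + (82 + 48*11) = -19079 + (82 + 528) = -19079 + 610 = -18469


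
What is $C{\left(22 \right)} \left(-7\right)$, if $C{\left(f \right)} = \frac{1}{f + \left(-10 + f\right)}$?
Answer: $- \frac{7}{34} \approx -0.20588$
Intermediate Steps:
$C{\left(f \right)} = \frac{1}{-10 + 2 f}$
$C{\left(22 \right)} \left(-7\right) = \frac{1}{2 \left(-5 + 22\right)} \left(-7\right) = \frac{1}{2 \cdot 17} \left(-7\right) = \frac{1}{2} \cdot \frac{1}{17} \left(-7\right) = \frac{1}{34} \left(-7\right) = - \frac{7}{34}$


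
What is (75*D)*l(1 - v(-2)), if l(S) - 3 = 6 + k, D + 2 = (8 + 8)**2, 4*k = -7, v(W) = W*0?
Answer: 276225/2 ≈ 1.3811e+5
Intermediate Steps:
v(W) = 0
k = -7/4 (k = (1/4)*(-7) = -7/4 ≈ -1.7500)
D = 254 (D = -2 + (8 + 8)**2 = -2 + 16**2 = -2 + 256 = 254)
l(S) = 29/4 (l(S) = 3 + (6 - 7/4) = 3 + 17/4 = 29/4)
(75*D)*l(1 - v(-2)) = (75*254)*(29/4) = 19050*(29/4) = 276225/2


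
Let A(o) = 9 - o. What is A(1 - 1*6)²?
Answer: 196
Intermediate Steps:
A(1 - 1*6)² = (9 - (1 - 1*6))² = (9 - (1 - 6))² = (9 - 1*(-5))² = (9 + 5)² = 14² = 196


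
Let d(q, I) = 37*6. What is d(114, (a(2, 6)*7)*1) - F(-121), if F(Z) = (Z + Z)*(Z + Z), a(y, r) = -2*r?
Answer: -58342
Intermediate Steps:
F(Z) = 4*Z² (F(Z) = (2*Z)*(2*Z) = 4*Z²)
d(q, I) = 222
d(114, (a(2, 6)*7)*1) - F(-121) = 222 - 4*(-121)² = 222 - 4*14641 = 222 - 1*58564 = 222 - 58564 = -58342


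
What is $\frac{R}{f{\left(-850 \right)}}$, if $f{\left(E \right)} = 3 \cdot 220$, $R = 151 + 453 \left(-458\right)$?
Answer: $- \frac{207323}{660} \approx -314.13$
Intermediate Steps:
$R = -207323$ ($R = 151 - 207474 = -207323$)
$f{\left(E \right)} = 660$
$\frac{R}{f{\left(-850 \right)}} = - \frac{207323}{660}$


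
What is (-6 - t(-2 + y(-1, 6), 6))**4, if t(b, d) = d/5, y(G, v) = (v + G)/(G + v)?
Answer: 1679616/625 ≈ 2687.4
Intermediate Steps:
y(G, v) = 1 (y(G, v) = (G + v)/(G + v) = 1)
t(b, d) = d/5 (t(b, d) = d*(1/5) = d/5)
(-6 - t(-2 + y(-1, 6), 6))**4 = (-6 - 6/5)**4 = (-36/5)**4 = 1679616/625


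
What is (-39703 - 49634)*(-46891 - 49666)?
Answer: 8626112709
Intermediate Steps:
(-39703 - 49634)*(-46891 - 49666) = -89337*(-96557) = 8626112709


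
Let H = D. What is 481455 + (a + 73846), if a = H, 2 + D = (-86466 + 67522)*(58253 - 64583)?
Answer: 120470819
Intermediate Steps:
D = 119915518 (D = -2 + (-86466 + 67522)*(58253 - 64583) = -2 - 18944*(-6330) = -2 + 119915520 = 119915518)
H = 119915518
a = 119915518
481455 + (a + 73846) = 481455 + (119915518 + 73846) = 481455 + 119989364 = 120470819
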